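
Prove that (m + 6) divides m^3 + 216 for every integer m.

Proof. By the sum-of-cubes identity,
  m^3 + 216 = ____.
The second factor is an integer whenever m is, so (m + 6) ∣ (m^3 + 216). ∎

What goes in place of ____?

(m + 6)(m^2 - 6m + 36)

a^3 + b^3 = (a + b)(a^2 - ab + b^2). With a = m, b = 6:
m^3 + 216 = (m + 6)(m^2 - 6m + 36).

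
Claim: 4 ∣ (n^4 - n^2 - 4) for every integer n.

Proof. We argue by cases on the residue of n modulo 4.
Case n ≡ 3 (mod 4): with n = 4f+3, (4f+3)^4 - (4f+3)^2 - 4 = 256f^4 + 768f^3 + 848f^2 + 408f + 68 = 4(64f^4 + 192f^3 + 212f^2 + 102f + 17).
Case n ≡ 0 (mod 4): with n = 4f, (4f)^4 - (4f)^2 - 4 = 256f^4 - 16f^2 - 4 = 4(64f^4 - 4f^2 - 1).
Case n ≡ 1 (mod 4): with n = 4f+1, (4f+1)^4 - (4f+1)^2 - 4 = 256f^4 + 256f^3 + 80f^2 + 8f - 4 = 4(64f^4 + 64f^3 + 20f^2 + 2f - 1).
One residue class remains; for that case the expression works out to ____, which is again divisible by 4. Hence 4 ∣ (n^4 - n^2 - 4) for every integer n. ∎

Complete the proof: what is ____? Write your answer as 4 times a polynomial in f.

Only n ≡ 2 (mod 4) is unaccounted for. Put n = 4f+2:
(4f+2)^4 - (4f+2)^2 - 4 expands to 256f^4 + 512f^3 + 368f^2 + 112f + 8,
and factoring out 4 leaves 4(64f^4 + 128f^3 + 92f^2 + 28f + 2).

4(64f^4 + 128f^3 + 92f^2 + 28f + 2)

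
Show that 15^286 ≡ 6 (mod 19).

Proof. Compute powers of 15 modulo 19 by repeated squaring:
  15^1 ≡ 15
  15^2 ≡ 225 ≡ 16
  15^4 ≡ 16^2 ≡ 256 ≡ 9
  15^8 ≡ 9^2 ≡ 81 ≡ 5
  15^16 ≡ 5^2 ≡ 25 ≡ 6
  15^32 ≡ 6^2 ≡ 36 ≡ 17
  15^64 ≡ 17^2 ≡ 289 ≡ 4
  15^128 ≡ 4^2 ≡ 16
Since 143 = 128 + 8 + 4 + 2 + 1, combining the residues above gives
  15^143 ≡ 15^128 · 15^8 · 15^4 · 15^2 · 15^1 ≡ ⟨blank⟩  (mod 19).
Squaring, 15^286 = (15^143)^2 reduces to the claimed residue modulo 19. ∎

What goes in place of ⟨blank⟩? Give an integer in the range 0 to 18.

14

15^128 · 15^8 · 15^4 · 15^2 · 15^1 ≡ 16 · 5 · 9 · 16 · 15 = 172800.
172800 mod 19 = 14, so 15^143 ≡ 14 (mod 19).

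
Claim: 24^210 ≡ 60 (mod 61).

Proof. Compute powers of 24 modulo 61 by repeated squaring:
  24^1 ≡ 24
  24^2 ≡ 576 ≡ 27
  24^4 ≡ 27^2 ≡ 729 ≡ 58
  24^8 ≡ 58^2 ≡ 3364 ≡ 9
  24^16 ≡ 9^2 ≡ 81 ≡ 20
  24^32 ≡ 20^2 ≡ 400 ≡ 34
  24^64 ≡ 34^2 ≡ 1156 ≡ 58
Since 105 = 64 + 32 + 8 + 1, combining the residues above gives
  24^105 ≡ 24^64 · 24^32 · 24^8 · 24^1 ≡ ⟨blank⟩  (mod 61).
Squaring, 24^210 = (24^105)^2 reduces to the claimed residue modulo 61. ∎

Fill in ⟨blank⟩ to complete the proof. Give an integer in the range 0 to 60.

50

24^64 · 24^32 · 24^8 · 24^1 ≡ 58 · 34 · 9 · 24 = 425952.
425952 mod 61 = 50, so 24^105 ≡ 50 (mod 61).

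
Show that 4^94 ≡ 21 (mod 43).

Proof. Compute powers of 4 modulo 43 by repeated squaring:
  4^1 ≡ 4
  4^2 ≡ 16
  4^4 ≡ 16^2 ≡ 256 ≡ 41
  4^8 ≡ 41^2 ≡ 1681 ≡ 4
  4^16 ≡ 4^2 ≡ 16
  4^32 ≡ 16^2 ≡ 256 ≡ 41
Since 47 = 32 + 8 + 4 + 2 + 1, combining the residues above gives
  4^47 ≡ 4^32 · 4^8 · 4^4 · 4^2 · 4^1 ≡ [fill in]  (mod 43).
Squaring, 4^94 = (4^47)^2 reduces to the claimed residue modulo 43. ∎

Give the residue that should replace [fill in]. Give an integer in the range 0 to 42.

35

Multiply the listed residues: 41 · 4 · 41 · 16 · 4 = 164 → 6724 → 107584 → 430336.
Reducing modulo 43: 430336 = 10007·43 + 35, so 4^47 ≡ 35.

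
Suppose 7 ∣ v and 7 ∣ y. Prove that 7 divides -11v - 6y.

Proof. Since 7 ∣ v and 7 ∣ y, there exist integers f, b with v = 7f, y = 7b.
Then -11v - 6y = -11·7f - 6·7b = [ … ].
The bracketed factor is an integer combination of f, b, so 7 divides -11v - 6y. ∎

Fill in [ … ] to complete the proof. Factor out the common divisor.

Pull the common 7 out of every term: -11·7f - 6·7b = 7(-6b - 11f).
-6b - 11f is an integer, which exhibits the divisibility.

7(-6b - 11f)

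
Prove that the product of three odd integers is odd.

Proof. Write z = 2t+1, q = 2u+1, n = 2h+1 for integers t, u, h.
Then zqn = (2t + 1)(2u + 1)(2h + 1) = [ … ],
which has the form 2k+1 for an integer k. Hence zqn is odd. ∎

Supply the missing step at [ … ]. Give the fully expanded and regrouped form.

2(4htu + 2ht + 2hu + h + 2tu + t + u) + 1

Expanding: (2t + 1)(2u + 1)(2h + 1) = 8htu + 4ht + 4hu + 2h + 4tu + 2t + 2u + 1.
Every term except the constant is even, so this is 2(4htu + 2ht + 2hu + h + 2tu + t + u) + 1,
and 4htu + 2ht + 2hu + h + 2tu + t + u ∈ ℤ gives the required form.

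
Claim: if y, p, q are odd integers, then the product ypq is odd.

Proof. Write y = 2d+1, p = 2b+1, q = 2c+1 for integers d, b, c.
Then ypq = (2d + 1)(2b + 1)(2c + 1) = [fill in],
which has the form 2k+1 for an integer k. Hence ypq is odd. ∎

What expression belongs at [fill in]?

2(4bcd + 2bc + 2bd + b + 2cd + c + d) + 1

(2d + 1)(2b + 1)(2c + 1) = 8bcd + 4bc + 4bd + 2b + 4cd + 2c + 2d + 1
= 2(4bcd + 2bc + 2bd + b + 2cd + c + d) + 1.
Since 4bcd + 2bc + 2bd + b + 2cd + c + d is an integer, the product is of the form 2k+1 for an integer k.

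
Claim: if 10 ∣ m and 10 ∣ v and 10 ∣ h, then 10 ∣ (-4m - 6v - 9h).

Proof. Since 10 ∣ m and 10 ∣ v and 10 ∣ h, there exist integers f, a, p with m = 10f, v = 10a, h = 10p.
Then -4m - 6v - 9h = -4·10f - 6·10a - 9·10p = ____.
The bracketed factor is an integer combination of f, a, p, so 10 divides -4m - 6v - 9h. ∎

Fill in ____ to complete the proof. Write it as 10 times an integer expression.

10(-6a - 4f - 9p)

Each term has a factor of 10: -4·10f - 6·10a - 9·10p = 10·(-6a - 4f - 9p).
Since -6a - 4f - 9p is an integer, 10 ∣ (-4m - 6v - 9h).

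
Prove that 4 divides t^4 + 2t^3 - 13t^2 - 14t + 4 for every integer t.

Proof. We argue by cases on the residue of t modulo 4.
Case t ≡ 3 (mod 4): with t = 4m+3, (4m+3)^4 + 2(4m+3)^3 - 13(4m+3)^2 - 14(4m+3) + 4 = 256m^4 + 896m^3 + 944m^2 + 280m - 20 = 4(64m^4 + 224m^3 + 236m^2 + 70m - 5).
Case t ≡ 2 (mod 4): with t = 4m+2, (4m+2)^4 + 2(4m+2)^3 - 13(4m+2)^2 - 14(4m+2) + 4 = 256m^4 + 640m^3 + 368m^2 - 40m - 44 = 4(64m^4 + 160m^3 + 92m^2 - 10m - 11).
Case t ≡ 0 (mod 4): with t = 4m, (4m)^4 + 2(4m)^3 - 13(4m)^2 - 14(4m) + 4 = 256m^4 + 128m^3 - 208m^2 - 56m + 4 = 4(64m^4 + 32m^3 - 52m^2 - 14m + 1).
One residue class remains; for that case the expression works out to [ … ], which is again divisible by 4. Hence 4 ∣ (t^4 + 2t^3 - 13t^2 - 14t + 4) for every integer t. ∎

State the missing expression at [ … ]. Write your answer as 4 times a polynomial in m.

The residues treated are {3, 2, 0}, so the missing case is t ≡ 1 (mod 4); write t = 4m+1.
Then (4m+1)^4 + 2(4m+1)^3 - 13(4m+1)^2 - 14(4m+1) + 4 = 256m^4 + 384m^3 - 16m^2 - 120m - 20 = 4(64m^4 + 96m^3 - 4m^2 - 30m - 5).

4(64m^4 + 96m^3 - 4m^2 - 30m - 5)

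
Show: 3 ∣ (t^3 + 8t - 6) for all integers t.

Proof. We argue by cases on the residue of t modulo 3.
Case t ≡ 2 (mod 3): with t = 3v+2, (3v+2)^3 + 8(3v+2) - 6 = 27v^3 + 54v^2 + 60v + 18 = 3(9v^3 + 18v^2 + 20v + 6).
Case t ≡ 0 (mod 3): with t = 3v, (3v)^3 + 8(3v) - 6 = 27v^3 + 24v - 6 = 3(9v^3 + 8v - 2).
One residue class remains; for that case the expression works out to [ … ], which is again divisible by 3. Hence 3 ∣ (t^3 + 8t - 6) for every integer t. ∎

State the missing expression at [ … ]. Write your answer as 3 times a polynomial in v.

3(9v^3 + 9v^2 + 11v + 1)

The residues treated are {2, 0}, so the missing case is t ≡ 1 (mod 3); write t = 3v+1.
Then (3v+1)^3 + 8(3v+1) - 6 = 27v^3 + 27v^2 + 33v + 3 = 3(9v^3 + 9v^2 + 11v + 1).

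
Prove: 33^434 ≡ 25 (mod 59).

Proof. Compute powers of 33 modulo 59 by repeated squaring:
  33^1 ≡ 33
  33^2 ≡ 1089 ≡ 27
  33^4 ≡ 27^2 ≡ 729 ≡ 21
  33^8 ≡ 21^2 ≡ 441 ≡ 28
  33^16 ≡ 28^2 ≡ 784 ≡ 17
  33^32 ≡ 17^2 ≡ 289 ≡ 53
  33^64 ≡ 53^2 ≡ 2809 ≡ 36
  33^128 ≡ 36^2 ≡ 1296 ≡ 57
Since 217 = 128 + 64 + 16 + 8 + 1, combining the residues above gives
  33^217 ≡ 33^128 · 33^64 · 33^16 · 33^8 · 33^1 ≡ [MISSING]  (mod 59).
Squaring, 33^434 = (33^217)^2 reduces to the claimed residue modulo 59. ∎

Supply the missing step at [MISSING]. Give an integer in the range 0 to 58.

54

33^128 · 33^64 · 33^16 · 33^8 · 33^1 ≡ 57 · 36 · 17 · 28 · 33 = 32232816.
32232816 mod 59 = 54, so 33^217 ≡ 54 (mod 59).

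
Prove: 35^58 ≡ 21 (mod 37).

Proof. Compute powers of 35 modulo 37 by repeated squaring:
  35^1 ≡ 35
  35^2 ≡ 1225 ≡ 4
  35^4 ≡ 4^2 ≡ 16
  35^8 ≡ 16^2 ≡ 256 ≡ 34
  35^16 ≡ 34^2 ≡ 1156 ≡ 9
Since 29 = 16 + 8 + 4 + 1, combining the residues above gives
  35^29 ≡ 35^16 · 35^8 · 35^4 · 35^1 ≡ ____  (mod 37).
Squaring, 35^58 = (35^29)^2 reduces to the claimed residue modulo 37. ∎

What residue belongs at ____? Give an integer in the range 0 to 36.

Multiply the listed residues: 9 · 34 · 16 · 35 = 306 → 4896 → 171360.
Reducing modulo 37: 171360 = 4631·37 + 13, so 35^29 ≡ 13.

13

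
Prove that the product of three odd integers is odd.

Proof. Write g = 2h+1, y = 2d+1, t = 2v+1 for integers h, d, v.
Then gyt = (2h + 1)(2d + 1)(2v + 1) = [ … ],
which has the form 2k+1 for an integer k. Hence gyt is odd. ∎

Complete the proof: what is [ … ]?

2(4dhv + 2dh + 2dv + d + 2hv + h + v) + 1

(2h + 1)(2d + 1)(2v + 1) = 8dhv + 4dh + 4dv + 2d + 4hv + 2h + 2v + 1
= 2(4dhv + 2dh + 2dv + d + 2hv + h + v) + 1.
Since 4dhv + 2dh + 2dv + d + 2hv + h + v is an integer, the product is of the form 2k+1 for an integer k.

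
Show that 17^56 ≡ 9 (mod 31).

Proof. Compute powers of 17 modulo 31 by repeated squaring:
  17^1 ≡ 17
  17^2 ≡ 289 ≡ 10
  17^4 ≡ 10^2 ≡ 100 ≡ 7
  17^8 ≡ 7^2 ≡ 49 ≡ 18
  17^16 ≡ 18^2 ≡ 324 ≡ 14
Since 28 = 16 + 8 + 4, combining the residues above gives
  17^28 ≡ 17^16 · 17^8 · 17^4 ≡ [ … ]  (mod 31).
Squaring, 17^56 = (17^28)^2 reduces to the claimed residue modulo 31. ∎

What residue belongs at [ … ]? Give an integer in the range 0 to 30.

28

Multiply the listed residues: 14 · 18 · 7 = 252 → 1764.
Reducing modulo 31: 1764 = 56·31 + 28, so 17^28 ≡ 28.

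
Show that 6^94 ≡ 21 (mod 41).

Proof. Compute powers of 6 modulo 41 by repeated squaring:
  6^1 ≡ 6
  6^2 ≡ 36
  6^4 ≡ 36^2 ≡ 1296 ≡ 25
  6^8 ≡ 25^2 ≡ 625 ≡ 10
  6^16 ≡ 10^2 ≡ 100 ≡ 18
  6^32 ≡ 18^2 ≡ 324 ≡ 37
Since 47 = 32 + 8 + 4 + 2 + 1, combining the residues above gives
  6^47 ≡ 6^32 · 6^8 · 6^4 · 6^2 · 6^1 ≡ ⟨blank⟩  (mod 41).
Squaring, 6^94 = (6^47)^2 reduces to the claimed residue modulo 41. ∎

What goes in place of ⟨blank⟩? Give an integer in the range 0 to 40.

29

Multiply the listed residues: 37 · 10 · 25 · 36 · 6 = 370 → 9250 → 333000 → 1998000.
Reducing modulo 41: 1998000 = 48731·41 + 29, so 6^47 ≡ 29.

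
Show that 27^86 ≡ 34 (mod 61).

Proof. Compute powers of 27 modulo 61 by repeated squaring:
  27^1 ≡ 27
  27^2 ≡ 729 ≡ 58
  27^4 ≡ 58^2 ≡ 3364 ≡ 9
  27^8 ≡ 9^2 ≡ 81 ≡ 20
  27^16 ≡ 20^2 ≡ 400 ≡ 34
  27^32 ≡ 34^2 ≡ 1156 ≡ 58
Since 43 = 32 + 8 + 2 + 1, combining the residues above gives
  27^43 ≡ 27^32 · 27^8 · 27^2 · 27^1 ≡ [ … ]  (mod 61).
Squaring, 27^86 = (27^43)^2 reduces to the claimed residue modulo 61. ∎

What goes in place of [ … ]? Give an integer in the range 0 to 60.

27^32 · 27^8 · 27^2 · 27^1 ≡ 58 · 20 · 58 · 27 = 1816560.
1816560 mod 61 = 41, so 27^43 ≡ 41 (mod 61).

41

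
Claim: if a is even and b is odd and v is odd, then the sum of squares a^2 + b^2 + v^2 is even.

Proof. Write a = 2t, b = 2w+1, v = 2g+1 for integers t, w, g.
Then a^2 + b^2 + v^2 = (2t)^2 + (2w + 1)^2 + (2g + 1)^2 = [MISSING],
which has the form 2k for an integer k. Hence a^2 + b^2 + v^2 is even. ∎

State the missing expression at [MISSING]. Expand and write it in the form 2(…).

2(2g^2 + 2g + 2t^2 + 2w^2 + 2w + 1)

Expanding: (2t)^2 + (2w + 1)^2 + (2g + 1)^2 = 4g^2 + 4g + 4t^2 + 4w^2 + 4w + 2.
Every term is even; pulling out the factor of 2 gives 2(2g^2 + 2g + 2t^2 + 2w^2 + 2w + 1).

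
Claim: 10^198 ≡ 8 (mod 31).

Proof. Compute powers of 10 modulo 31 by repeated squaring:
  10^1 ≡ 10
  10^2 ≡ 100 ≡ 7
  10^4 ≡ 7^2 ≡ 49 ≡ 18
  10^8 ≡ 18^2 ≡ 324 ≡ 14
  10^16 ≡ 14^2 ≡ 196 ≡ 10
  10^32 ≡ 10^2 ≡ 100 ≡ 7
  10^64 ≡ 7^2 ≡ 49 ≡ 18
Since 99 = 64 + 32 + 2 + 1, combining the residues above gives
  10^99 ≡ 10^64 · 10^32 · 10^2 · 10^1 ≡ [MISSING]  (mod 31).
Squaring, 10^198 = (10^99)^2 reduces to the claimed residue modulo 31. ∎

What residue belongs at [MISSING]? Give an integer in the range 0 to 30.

Multiply the listed residues: 18 · 7 · 7 · 10 = 126 → 882 → 8820.
Reducing modulo 31: 8820 = 284·31 + 16, so 10^99 ≡ 16.

16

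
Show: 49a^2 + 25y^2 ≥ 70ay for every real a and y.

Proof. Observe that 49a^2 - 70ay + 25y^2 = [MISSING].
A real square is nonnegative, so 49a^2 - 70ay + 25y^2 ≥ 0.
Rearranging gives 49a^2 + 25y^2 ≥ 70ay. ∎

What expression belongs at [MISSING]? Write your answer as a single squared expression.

(7a - 5y)^2

The leading and trailing coefficients are 7^2 and 5^2, and 70 = 2·7·5, so the trinomial is (7a - 5y)^2.
Hence 49a^2 - 70ay + 25y^2 ≥ 0.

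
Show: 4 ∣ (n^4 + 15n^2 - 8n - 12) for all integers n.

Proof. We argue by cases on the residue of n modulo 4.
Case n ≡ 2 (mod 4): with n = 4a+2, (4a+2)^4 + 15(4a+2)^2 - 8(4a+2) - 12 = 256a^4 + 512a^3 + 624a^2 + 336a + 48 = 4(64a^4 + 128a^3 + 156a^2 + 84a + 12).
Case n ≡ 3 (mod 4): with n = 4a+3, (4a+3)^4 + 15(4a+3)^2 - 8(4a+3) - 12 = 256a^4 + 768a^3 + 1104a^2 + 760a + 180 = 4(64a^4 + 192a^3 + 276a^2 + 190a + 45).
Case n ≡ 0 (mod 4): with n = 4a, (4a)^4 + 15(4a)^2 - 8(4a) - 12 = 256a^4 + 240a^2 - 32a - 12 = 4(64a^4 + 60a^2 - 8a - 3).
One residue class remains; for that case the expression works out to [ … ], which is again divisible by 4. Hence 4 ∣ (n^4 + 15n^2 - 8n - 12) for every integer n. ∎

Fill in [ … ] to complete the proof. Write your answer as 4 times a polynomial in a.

Only n ≡ 1 (mod 4) is unaccounted for. Put n = 4a+1:
(4a+1)^4 + 15(4a+1)^2 - 8(4a+1) - 12 expands to 256a^4 + 256a^3 + 336a^2 + 104a - 4,
and factoring out 4 leaves 4(64a^4 + 64a^3 + 84a^2 + 26a - 1).

4(64a^4 + 64a^3 + 84a^2 + 26a - 1)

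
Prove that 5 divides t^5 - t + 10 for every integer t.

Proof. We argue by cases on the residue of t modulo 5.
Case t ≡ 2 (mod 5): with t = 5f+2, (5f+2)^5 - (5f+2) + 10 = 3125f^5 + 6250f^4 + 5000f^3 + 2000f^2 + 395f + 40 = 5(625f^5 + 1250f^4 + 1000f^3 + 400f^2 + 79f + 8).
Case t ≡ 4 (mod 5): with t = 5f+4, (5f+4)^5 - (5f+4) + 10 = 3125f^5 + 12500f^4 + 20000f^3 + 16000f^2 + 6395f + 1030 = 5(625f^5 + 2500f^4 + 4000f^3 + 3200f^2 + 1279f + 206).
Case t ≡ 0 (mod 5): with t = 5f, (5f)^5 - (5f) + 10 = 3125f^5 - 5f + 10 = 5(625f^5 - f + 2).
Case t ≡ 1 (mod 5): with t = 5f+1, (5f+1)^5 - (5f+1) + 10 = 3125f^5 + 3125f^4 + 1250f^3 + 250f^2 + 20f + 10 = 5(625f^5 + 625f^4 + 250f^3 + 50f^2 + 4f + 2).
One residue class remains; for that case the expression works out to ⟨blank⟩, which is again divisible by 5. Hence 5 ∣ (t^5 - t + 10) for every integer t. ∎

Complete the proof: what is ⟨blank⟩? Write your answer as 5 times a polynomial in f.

5(625f^5 + 1875f^4 + 2250f^3 + 1350f^2 + 404f + 50)

The residues treated are {2, 4, 0, 1}, so the missing case is t ≡ 3 (mod 5); write t = 5f+3.
Then (5f+3)^5 - (5f+3) + 10 = 3125f^5 + 9375f^4 + 11250f^3 + 6750f^2 + 2020f + 250 = 5(625f^5 + 1875f^4 + 2250f^3 + 1350f^2 + 404f + 50).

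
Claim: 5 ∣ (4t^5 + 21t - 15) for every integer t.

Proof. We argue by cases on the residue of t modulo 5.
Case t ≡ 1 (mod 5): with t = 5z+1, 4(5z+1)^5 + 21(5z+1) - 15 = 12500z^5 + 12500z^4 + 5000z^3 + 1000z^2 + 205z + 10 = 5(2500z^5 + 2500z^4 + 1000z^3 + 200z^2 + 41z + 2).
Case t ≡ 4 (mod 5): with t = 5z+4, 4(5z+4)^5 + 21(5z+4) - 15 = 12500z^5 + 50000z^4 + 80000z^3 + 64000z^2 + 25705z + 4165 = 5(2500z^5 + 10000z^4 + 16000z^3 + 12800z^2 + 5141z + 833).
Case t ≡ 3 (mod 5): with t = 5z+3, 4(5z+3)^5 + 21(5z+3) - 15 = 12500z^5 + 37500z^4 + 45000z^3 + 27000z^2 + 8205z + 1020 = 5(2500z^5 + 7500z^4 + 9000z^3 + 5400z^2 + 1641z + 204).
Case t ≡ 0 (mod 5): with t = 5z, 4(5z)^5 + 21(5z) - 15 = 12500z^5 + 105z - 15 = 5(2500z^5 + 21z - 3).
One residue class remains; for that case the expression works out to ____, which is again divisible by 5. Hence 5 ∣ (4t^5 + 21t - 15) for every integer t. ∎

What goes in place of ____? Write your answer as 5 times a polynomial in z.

Only t ≡ 2 (mod 5) is unaccounted for. Put t = 5z+2:
4(5z+2)^5 + 21(5z+2) - 15 expands to 12500z^5 + 25000z^4 + 20000z^3 + 8000z^2 + 1705z + 155,
and factoring out 5 leaves 5(2500z^5 + 5000z^4 + 4000z^3 + 1600z^2 + 341z + 31).

5(2500z^5 + 5000z^4 + 4000z^3 + 1600z^2 + 341z + 31)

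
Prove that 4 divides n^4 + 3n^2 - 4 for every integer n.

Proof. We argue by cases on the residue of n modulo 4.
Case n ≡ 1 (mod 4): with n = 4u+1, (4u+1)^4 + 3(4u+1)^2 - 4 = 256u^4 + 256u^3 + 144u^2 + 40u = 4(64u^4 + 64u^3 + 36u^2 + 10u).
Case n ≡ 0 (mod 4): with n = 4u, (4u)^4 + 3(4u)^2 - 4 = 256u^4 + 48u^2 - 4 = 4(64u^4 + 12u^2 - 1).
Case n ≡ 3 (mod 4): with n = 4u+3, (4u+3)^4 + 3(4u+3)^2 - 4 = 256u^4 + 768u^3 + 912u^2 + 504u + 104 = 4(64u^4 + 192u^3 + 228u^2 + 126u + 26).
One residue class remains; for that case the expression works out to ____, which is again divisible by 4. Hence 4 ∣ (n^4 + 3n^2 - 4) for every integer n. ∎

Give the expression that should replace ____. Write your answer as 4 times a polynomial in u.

The residues treated are {1, 0, 3}, so the missing case is n ≡ 2 (mod 4); write n = 4u+2.
Then (4u+2)^4 + 3(4u+2)^2 - 4 = 256u^4 + 512u^3 + 432u^2 + 176u + 24 = 4(64u^4 + 128u^3 + 108u^2 + 44u + 6).

4(64u^4 + 128u^3 + 108u^2 + 44u + 6)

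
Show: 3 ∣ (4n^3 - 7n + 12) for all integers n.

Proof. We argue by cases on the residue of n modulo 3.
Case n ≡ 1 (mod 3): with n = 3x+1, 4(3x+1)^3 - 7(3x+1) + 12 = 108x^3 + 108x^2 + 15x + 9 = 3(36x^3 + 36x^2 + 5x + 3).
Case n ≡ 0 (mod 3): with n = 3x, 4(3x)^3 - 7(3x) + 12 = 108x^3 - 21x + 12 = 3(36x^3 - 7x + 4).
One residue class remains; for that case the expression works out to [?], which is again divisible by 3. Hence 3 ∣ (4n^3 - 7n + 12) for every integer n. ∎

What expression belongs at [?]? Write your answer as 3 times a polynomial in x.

3(36x^3 + 72x^2 + 41x + 10)

Only n ≡ 2 (mod 3) is unaccounted for. Put n = 3x+2:
4(3x+2)^3 - 7(3x+2) + 12 expands to 108x^3 + 216x^2 + 123x + 30,
and factoring out 3 leaves 3(36x^3 + 72x^2 + 41x + 10).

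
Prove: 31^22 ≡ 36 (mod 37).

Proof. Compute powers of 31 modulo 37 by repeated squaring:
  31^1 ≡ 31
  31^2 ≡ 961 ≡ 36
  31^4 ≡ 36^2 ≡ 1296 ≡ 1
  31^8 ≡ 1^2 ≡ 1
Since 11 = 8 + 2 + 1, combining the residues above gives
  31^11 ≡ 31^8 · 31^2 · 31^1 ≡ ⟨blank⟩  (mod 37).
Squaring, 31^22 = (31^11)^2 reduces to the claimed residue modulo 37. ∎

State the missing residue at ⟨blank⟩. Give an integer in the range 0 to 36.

Multiply the listed residues: 1 · 36 · 31 = 36 → 1116.
Reducing modulo 37: 1116 = 30·37 + 6, so 31^11 ≡ 6.

6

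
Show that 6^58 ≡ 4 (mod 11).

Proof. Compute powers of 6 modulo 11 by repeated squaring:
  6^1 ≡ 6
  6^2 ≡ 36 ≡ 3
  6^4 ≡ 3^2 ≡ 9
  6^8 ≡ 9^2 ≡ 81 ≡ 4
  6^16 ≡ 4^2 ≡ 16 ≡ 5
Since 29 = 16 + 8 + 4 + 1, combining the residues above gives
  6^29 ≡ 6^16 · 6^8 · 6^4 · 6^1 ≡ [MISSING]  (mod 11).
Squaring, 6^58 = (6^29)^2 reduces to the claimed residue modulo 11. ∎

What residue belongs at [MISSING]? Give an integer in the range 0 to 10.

Multiply the listed residues: 5 · 4 · 9 · 6 = 20 → 180 → 1080.
Reducing modulo 11: 1080 = 98·11 + 2, so 6^29 ≡ 2.

2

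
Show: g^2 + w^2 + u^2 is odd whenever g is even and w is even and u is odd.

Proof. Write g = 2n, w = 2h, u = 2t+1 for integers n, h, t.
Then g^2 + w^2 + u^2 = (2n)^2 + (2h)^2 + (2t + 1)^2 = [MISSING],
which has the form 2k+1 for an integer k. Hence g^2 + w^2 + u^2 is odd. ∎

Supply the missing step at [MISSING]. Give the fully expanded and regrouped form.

2(2h^2 + 2n^2 + 2t^2 + 2t) + 1

(2n)^2 + (2h)^2 + (2t + 1)^2 = 4h^2 + 4n^2 + 4t^2 + 4t + 1
= 2(2h^2 + 2n^2 + 2t^2 + 2t) + 1.
Since 2h^2 + 2n^2 + 2t^2 + 2t is an integer, the sum of squares is of the form 2k+1 for an integer k.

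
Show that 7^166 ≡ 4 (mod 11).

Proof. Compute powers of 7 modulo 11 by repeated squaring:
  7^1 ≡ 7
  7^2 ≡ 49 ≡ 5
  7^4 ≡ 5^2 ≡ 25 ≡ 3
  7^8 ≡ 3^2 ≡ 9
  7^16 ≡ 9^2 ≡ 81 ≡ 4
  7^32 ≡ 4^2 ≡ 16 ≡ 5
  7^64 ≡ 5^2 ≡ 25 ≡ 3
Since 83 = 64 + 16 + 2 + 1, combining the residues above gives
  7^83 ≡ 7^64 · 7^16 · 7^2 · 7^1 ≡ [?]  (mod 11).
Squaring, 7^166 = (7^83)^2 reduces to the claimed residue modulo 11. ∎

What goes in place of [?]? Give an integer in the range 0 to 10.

2

Multiply the listed residues: 3 · 4 · 5 · 7 = 12 → 60 → 420.
Reducing modulo 11: 420 = 38·11 + 2, so 7^83 ≡ 2.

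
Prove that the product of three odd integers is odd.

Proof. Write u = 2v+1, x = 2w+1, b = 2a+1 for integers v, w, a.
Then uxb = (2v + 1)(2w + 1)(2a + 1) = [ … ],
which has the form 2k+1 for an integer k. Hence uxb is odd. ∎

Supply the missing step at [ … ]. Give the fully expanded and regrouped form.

2(4avw + 2av + 2aw + a + 2vw + v + w) + 1

Expanding: (2v + 1)(2w + 1)(2a + 1) = 8avw + 4av + 4aw + 2a + 4vw + 2v + 2w + 1.
Every term except the constant is even, so this is 2(4avw + 2av + 2aw + a + 2vw + v + w) + 1,
and 4avw + 2av + 2aw + a + 2vw + v + w ∈ ℤ gives the required form.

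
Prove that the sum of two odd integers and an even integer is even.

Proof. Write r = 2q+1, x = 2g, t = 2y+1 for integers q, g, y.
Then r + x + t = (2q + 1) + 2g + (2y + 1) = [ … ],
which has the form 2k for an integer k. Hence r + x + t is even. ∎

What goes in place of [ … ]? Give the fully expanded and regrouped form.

Expanding: (2q + 1) + 2g + (2y + 1) = 2g + 2q + 2y + 2.
Every term is even; pulling out the factor of 2 gives 2(g + q + y + 1).

2(g + q + y + 1)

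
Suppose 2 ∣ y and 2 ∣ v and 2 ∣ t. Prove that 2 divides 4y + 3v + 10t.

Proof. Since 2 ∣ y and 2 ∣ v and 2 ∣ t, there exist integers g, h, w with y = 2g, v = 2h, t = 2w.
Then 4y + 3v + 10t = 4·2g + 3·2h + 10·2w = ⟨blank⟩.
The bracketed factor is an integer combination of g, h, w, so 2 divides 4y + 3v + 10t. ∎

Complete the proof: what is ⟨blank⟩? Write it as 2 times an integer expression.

2(4g + 3h + 10w)

Each term has a factor of 2: 4·2g + 3·2h + 10·2w = 2·(4g + 3h + 10w).
Since 4g + 3h + 10w is an integer, 2 ∣ (4y + 3v + 10t).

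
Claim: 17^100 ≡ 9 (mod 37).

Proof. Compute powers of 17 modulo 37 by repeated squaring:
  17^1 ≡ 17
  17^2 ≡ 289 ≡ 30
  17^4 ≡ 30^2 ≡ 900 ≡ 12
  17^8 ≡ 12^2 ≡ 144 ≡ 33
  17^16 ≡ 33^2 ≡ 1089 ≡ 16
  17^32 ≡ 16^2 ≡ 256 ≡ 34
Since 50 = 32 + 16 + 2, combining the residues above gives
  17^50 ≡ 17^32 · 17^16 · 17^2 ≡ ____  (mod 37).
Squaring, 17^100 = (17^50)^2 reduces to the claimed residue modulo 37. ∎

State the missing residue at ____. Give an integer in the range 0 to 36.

Multiply the listed residues: 34 · 16 · 30 = 544 → 16320.
Reducing modulo 37: 16320 = 441·37 + 3, so 17^50 ≡ 3.

3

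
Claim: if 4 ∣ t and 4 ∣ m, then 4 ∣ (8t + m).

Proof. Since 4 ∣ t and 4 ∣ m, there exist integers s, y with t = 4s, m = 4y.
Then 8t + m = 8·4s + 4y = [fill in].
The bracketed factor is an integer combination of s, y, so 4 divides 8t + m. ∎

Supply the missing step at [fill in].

4(8s + y)

Each term has a factor of 4: 8·4s + 4y = 4·(8s + y).
Since 8s + y is an integer, 4 ∣ (8t + m).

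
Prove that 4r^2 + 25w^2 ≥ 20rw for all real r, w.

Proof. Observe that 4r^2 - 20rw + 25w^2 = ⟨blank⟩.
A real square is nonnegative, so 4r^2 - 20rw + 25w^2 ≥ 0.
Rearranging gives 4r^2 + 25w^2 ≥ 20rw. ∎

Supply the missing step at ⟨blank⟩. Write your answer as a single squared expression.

(2r - 5w)^2

4r^2 - 20rw + 25w^2 is a perfect-square trinomial: the outer terms are (2r)^2 and (5w)^2, and the cross term is -2·2r·5w.
So 4r^2 - 20rw + 25w^2 = (2r - 5w)^2 ≥ 0.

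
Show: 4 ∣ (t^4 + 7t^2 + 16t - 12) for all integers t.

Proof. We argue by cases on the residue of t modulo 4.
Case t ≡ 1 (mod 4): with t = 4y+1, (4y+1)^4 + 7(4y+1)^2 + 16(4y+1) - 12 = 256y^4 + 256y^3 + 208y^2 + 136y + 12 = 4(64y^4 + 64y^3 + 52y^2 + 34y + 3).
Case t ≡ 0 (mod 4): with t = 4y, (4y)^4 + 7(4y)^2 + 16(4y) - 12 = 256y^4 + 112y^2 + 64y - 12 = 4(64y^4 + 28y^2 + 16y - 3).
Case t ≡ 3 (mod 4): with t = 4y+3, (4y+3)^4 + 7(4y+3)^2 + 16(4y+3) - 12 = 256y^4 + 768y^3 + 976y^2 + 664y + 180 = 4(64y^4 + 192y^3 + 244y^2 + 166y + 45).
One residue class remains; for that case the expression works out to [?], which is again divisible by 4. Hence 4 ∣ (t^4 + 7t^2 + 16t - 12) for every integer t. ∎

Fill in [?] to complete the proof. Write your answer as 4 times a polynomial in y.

Only t ≡ 2 (mod 4) is unaccounted for. Put t = 4y+2:
(4y+2)^4 + 7(4y+2)^2 + 16(4y+2) - 12 expands to 256y^4 + 512y^3 + 496y^2 + 304y + 64,
and factoring out 4 leaves 4(64y^4 + 128y^3 + 124y^2 + 76y + 16).

4(64y^4 + 128y^3 + 124y^2 + 76y + 16)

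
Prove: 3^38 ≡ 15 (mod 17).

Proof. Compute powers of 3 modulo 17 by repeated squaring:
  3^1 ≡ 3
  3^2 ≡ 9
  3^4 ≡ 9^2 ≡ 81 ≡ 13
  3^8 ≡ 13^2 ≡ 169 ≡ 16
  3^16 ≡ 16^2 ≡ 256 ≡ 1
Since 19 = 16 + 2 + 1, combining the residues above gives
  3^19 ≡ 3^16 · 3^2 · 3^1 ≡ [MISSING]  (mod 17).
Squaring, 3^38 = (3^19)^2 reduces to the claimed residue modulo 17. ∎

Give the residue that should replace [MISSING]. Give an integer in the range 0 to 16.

10

Multiply the listed residues: 1 · 9 · 3 = 9 → 27.
Reducing modulo 17: 27 = 1·17 + 10, so 3^19 ≡ 10.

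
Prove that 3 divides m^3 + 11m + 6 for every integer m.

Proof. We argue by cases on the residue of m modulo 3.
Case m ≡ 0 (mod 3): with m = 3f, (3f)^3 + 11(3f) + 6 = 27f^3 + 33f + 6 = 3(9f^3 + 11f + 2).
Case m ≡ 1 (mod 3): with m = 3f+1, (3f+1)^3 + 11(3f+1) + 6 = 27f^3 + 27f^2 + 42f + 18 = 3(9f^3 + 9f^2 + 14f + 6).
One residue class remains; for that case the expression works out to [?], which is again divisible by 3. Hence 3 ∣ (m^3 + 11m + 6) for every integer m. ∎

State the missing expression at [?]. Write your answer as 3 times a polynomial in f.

The residues treated are {0, 1}, so the missing case is m ≡ 2 (mod 3); write m = 3f+2.
Then (3f+2)^3 + 11(3f+2) + 6 = 27f^3 + 54f^2 + 69f + 36 = 3(9f^3 + 18f^2 + 23f + 12).

3(9f^3 + 18f^2 + 23f + 12)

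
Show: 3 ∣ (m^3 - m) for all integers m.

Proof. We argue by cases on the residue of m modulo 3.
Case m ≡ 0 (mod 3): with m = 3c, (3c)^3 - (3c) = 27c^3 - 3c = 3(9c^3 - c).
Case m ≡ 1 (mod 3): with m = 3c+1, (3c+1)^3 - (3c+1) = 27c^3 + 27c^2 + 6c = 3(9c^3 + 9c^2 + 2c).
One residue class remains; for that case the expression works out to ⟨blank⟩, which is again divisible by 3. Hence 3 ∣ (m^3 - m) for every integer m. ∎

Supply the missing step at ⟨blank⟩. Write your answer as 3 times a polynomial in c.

Only m ≡ 2 (mod 3) is unaccounted for. Put m = 3c+2:
(3c+2)^3 - (3c+2) expands to 27c^3 + 54c^2 + 33c + 6,
and factoring out 3 leaves 3(9c^3 + 18c^2 + 11c + 2).

3(9c^3 + 18c^2 + 11c + 2)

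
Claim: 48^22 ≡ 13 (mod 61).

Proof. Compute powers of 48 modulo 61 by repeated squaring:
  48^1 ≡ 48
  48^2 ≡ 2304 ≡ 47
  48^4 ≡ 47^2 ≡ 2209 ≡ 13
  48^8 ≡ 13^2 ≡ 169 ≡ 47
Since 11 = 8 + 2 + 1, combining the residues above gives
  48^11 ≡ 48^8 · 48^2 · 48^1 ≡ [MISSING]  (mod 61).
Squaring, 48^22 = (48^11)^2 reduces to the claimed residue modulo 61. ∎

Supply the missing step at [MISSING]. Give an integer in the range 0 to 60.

14

48^8 · 48^2 · 48^1 ≡ 47 · 47 · 48 = 106032.
106032 mod 61 = 14, so 48^11 ≡ 14 (mod 61).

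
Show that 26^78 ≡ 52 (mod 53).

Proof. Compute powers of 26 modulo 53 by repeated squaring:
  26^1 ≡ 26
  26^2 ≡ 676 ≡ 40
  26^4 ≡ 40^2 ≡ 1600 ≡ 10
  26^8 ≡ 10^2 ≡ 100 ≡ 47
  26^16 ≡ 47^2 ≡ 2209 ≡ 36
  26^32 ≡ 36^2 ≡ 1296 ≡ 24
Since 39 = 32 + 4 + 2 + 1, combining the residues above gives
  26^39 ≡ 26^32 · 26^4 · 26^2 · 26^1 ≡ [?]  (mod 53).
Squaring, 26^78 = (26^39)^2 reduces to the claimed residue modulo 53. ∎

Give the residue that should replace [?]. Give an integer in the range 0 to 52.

23

26^32 · 26^4 · 26^2 · 26^1 ≡ 24 · 10 · 40 · 26 = 249600.
249600 mod 53 = 23, so 26^39 ≡ 23 (mod 53).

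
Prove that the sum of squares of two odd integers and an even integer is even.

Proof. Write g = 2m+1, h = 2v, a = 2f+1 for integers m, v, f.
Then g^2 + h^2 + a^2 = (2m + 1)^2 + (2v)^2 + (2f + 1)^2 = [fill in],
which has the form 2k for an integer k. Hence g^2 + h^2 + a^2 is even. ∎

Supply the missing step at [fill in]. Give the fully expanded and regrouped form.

Expanding: (2m + 1)^2 + (2v)^2 + (2f + 1)^2 = 4f^2 + 4f + 4m^2 + 4m + 4v^2 + 2.
Every term is even; pulling out the factor of 2 gives 2(2f^2 + 2f + 2m^2 + 2m + 2v^2 + 1).

2(2f^2 + 2f + 2m^2 + 2m + 2v^2 + 1)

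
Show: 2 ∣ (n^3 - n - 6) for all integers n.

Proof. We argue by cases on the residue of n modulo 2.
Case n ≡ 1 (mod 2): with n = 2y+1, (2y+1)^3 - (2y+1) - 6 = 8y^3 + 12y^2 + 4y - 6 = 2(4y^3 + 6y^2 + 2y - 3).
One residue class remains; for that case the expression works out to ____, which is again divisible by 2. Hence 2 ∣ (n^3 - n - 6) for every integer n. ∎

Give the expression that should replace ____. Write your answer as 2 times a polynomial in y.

The residues treated are {1}, so the missing case is n ≡ 0 (mod 2); write n = 2y.
Then (2y)^3 - (2y) - 6 = 8y^3 - 2y - 6 = 2(4y^3 - y - 3).

2(4y^3 - y - 3)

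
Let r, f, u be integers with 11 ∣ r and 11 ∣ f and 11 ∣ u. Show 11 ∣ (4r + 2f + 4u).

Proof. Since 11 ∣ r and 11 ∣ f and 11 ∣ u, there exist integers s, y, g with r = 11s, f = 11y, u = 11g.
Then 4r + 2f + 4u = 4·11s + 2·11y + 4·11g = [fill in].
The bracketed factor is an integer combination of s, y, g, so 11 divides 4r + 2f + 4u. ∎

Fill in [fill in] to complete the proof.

11(4g + 4s + 2y)

Pull the common 11 out of every term: 4·11s + 2·11y + 4·11g = 11(4g + 4s + 2y).
4g + 4s + 2y is an integer, which exhibits the divisibility.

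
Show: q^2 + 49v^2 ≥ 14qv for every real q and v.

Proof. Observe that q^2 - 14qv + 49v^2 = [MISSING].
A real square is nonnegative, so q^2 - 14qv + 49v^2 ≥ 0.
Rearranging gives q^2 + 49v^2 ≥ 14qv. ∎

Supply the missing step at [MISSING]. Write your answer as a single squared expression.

The leading and trailing coefficients are 1^2 and 7^2, and 14 = 2·1·7, so the trinomial is (q - 7v)^2.
Hence q^2 - 14qv + 49v^2 ≥ 0.

(q - 7v)^2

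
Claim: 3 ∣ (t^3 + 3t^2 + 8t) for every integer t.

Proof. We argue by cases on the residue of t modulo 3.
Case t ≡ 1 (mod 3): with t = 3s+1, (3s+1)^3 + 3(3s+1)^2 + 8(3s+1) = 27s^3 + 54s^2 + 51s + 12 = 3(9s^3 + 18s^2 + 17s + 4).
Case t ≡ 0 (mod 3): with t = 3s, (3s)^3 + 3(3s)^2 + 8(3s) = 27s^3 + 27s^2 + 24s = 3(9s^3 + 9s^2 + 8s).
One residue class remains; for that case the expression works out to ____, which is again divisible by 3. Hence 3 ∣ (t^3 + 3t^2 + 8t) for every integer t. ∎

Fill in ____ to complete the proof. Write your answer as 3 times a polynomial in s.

The residues treated are {1, 0}, so the missing case is t ≡ 2 (mod 3); write t = 3s+2.
Then (3s+2)^3 + 3(3s+2)^2 + 8(3s+2) = 27s^3 + 81s^2 + 96s + 36 = 3(9s^3 + 27s^2 + 32s + 12).

3(9s^3 + 27s^2 + 32s + 12)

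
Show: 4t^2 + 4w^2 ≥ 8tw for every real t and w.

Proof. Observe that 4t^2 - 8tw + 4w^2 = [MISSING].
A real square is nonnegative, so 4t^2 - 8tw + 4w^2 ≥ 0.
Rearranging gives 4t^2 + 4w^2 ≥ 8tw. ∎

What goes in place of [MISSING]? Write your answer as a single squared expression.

(2t - 2w)^2

The leading and trailing coefficients are 2^2 and 2^2, and 8 = 2·2·2, so the trinomial is (2t - 2w)^2.
Hence 4t^2 - 8tw + 4w^2 ≥ 0.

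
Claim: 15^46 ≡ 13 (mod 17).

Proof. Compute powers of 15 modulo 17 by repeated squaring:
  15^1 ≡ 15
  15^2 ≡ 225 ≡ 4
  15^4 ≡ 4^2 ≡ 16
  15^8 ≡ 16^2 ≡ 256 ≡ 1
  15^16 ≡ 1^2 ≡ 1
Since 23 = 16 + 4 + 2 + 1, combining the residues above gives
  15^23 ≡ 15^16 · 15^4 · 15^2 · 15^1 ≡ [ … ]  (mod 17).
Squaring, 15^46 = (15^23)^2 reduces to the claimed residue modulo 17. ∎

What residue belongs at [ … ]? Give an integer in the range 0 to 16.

Multiply the listed residues: 1 · 16 · 4 · 15 = 16 → 64 → 960.
Reducing modulo 17: 960 = 56·17 + 8, so 15^23 ≡ 8.

8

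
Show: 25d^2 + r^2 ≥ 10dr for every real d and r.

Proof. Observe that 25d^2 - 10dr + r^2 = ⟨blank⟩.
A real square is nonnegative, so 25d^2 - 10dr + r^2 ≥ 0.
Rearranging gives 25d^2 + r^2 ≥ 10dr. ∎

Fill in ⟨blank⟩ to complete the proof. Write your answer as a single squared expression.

(5d - r)^2

25d^2 - 10dr + r^2 is a perfect-square trinomial: the outer terms are (5d)^2 and (r)^2, and the cross term is -2·5d·r.
So 25d^2 - 10dr + r^2 = (5d - r)^2 ≥ 0.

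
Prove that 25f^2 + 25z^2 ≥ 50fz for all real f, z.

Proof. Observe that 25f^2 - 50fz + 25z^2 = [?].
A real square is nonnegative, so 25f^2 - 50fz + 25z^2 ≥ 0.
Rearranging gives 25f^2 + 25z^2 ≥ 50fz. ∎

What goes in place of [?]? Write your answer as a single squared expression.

(5f - 5z)^2

25f^2 - 50fz + 25z^2 is a perfect-square trinomial: the outer terms are (5f)^2 and (5z)^2, and the cross term is -2·5f·5z.
So 25f^2 - 50fz + 25z^2 = (5f - 5z)^2 ≥ 0.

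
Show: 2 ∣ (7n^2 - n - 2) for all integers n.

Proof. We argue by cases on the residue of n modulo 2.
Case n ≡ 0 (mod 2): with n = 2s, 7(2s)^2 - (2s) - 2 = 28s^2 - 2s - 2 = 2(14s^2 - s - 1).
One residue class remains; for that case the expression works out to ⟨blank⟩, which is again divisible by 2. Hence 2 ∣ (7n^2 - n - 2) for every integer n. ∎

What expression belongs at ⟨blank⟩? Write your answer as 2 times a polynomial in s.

Only n ≡ 1 (mod 2) is unaccounted for. Put n = 2s+1:
7(2s+1)^2 - (2s+1) - 2 expands to 28s^2 + 26s + 4,
and factoring out 2 leaves 2(14s^2 + 13s + 2).

2(14s^2 + 13s + 2)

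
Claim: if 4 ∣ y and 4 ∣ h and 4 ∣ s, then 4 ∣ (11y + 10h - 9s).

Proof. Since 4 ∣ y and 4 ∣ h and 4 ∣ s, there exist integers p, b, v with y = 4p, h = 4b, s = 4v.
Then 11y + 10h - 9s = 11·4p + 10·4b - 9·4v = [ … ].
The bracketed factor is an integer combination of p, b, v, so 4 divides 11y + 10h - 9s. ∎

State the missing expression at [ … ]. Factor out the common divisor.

Each term has a factor of 4: 11·4p + 10·4b - 9·4v = 4·(10b + 11p - 9v).
Since 10b + 11p - 9v is an integer, 4 ∣ (11y + 10h - 9s).

4(10b + 11p - 9v)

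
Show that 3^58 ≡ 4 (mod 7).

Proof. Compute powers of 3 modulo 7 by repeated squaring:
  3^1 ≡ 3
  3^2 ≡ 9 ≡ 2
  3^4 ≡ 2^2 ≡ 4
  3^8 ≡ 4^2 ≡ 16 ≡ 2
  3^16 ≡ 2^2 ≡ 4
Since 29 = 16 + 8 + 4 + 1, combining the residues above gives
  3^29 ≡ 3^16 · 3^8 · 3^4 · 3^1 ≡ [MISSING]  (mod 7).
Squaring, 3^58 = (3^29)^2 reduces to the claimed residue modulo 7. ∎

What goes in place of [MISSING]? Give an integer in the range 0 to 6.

3^16 · 3^8 · 3^4 · 3^1 ≡ 4 · 2 · 4 · 3 = 96.
96 mod 7 = 5, so 3^29 ≡ 5 (mod 7).

5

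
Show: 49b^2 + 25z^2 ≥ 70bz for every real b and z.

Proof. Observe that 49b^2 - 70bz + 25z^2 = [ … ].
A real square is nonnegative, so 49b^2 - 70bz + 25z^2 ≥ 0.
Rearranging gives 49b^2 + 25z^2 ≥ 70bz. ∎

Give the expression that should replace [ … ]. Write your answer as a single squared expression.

(7b - 5z)^2

The leading and trailing coefficients are 7^2 and 5^2, and 70 = 2·7·5, so the trinomial is (7b - 5z)^2.
Hence 49b^2 - 70bz + 25z^2 ≥ 0.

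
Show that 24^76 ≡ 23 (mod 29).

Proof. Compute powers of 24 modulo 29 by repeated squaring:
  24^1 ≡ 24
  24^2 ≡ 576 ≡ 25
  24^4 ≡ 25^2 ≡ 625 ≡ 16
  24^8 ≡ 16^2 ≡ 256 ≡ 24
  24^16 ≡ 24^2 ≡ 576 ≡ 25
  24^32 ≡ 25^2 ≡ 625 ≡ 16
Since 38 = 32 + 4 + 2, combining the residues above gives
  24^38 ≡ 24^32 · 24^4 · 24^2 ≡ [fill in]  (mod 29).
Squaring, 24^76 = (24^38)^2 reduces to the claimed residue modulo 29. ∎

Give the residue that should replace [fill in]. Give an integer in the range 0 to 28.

24^32 · 24^4 · 24^2 ≡ 16 · 16 · 25 = 6400.
6400 mod 29 = 20, so 24^38 ≡ 20 (mod 29).

20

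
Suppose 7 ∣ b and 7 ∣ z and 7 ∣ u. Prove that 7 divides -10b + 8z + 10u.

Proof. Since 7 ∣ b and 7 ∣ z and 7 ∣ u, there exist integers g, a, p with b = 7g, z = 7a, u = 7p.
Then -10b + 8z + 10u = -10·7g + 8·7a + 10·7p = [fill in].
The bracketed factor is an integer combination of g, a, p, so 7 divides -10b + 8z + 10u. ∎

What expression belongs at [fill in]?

7(8a - 10g + 10p)

Each term has a factor of 7: -10·7g + 8·7a + 10·7p = 7·(8a - 10g + 10p).
Since 8a - 10g + 10p is an integer, 7 ∣ (-10b + 8z + 10u).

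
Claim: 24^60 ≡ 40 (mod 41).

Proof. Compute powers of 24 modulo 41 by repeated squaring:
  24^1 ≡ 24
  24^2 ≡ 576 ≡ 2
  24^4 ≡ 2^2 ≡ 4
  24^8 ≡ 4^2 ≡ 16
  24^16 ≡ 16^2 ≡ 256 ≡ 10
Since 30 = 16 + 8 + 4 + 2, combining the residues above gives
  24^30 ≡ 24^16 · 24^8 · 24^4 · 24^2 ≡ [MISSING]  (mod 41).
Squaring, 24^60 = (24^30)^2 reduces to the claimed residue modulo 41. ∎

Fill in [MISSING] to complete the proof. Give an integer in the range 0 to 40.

9

Multiply the listed residues: 10 · 16 · 4 · 2 = 160 → 640 → 1280.
Reducing modulo 41: 1280 = 31·41 + 9, so 24^30 ≡ 9.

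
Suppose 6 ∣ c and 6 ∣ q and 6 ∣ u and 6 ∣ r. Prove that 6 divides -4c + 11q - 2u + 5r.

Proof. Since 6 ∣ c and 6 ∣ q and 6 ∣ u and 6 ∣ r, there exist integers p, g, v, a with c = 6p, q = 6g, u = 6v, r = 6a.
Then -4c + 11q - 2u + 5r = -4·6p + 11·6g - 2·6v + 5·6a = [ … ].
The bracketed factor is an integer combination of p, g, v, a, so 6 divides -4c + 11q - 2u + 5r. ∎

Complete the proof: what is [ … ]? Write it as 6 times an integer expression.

6(5a + 11g - 4p - 2v)

Each term has a factor of 6: -4·6p + 11·6g - 2·6v + 5·6a = 6·(5a + 11g - 4p - 2v).
Since 5a + 11g - 4p - 2v is an integer, 6 ∣ (-4c + 11q - 2u + 5r).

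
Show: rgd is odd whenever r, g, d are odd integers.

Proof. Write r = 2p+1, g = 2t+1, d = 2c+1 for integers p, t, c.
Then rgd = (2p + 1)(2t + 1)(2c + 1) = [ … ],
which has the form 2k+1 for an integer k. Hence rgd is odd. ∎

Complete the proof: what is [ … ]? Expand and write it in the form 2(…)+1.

Expanding: (2p + 1)(2t + 1)(2c + 1) = 8cpt + 4cp + 4ct + 2c + 4pt + 2p + 2t + 1.
Every term except the constant is even, so this is 2(4cpt + 2cp + 2ct + c + 2pt + p + t) + 1,
and 4cpt + 2cp + 2ct + c + 2pt + p + t ∈ ℤ gives the required form.

2(4cpt + 2cp + 2ct + c + 2pt + p + t) + 1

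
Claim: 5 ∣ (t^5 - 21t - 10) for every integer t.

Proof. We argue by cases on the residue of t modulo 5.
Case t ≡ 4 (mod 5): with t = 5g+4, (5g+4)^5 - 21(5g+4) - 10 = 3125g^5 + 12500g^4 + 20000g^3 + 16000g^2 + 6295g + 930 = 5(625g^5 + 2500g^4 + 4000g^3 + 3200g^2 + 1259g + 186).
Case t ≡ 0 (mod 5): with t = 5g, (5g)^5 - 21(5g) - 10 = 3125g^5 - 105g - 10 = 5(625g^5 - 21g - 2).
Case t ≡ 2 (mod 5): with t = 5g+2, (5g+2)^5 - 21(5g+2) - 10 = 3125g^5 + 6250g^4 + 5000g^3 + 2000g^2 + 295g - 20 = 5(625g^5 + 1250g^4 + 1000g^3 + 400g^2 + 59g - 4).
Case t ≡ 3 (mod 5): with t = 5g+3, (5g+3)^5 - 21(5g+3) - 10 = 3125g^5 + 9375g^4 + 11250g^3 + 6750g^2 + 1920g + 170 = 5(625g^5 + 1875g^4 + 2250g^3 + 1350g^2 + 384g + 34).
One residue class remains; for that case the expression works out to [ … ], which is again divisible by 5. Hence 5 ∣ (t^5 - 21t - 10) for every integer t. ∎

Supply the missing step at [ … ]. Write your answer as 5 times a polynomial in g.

5(625g^5 + 625g^4 + 250g^3 + 50g^2 - 16g - 6)

Only t ≡ 1 (mod 5) is unaccounted for. Put t = 5g+1:
(5g+1)^5 - 21(5g+1) - 10 expands to 3125g^5 + 3125g^4 + 1250g^3 + 250g^2 - 80g - 30,
and factoring out 5 leaves 5(625g^5 + 625g^4 + 250g^3 + 50g^2 - 16g - 6).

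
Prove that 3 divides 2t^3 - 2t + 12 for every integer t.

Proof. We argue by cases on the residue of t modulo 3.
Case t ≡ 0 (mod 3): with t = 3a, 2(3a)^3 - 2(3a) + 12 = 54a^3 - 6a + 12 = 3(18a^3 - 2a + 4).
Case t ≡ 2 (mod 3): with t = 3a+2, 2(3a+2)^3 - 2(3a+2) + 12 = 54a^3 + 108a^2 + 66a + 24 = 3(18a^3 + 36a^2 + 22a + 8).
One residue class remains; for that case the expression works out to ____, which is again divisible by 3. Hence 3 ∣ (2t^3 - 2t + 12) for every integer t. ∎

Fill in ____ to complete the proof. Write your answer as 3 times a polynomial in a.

3(18a^3 + 18a^2 + 4a + 4)

The residues treated are {0, 2}, so the missing case is t ≡ 1 (mod 3); write t = 3a+1.
Then 2(3a+1)^3 - 2(3a+1) + 12 = 54a^3 + 54a^2 + 12a + 12 = 3(18a^3 + 18a^2 + 4a + 4).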